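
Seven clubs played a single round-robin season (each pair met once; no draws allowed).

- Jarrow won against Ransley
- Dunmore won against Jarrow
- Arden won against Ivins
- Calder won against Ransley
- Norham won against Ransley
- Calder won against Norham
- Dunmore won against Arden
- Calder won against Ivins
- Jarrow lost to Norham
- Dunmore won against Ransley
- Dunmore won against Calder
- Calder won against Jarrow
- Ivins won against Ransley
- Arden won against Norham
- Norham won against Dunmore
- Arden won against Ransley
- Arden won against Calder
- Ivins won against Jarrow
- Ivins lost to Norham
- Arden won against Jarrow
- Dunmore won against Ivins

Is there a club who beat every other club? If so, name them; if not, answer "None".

None

Highest win total is Dunmore with 5 (out of 6 possible).
Dunmore lost to Norham, so no club went undefeated.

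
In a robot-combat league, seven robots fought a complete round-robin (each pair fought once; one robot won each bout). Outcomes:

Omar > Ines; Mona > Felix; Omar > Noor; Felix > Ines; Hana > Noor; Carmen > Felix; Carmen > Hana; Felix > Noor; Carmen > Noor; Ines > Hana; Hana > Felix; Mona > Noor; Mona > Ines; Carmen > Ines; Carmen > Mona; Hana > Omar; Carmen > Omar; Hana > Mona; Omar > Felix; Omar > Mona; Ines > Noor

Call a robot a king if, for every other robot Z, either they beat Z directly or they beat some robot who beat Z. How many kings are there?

1

Mona cannot reach Omar, Carmen in two steps.
Omar cannot reach Carmen in two steps.
Ines cannot reach Carmen in two steps.
Noor cannot reach Mona, Omar, Ines, Hana, Felix, Carmen in two steps.
Hana cannot reach Carmen in two steps.
Felix cannot reach Mona, Omar, Carmen in two steps.
Carmen reaches everyone (king).
Kings: Carmen — 1.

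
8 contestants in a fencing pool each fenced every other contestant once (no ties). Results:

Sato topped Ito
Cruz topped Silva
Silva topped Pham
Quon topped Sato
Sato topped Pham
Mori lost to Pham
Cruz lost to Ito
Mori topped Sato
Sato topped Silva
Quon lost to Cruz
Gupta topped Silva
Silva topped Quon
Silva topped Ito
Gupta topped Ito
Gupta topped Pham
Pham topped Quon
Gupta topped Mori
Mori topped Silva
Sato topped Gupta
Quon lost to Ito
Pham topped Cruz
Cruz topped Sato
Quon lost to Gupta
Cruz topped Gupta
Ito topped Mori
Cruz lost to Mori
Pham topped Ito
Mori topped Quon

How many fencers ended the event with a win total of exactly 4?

4

Win totals: Sato 4, Gupta 5, Cruz 4, Silva 3, Mori 4, Quon 1, Ito 3, Pham 4.
Exactly 4: Sato, Cruz, Mori, Pham — 4 fencers.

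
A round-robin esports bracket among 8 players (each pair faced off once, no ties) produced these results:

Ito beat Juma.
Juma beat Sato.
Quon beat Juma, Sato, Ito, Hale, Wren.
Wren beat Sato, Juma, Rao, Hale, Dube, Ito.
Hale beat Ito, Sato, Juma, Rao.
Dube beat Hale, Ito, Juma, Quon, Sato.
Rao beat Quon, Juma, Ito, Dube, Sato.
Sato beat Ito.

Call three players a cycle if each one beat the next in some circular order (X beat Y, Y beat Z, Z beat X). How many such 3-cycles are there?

5

Win totals: Hale 4, Quon 5, Wren 6, Dube 5, Ito 1, Rao 5, Juma 1, Sato 1.
A player with w wins dominates both others in C(w,2) triples; summing gives 6 + 10 + 15 + 10 + 0 + 10 + 0 + 0 = 51 transitive triples.
Total triples C(8,3) = 56, so cyclic triples = 56 − 51 = 5.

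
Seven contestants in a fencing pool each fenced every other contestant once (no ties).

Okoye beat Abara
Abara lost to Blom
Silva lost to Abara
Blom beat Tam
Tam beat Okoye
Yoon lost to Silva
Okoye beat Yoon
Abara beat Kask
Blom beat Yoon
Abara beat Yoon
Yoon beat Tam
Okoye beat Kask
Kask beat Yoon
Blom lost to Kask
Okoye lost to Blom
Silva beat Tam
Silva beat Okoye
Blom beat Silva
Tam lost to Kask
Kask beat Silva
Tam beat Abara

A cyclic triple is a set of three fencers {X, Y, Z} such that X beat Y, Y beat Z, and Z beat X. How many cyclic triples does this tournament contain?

9

Win totals: Blom 5, Kask 4, Okoye 3, Abara 3, Silva 3, Yoon 1, Tam 2.
A fencer with w wins dominates both others in C(w,2) triples; summing gives 10 + 6 + 3 + 3 + 3 + 0 + 1 = 26 transitive triples.
Total triples C(7,3) = 35, so cyclic triples = 35 − 26 = 9.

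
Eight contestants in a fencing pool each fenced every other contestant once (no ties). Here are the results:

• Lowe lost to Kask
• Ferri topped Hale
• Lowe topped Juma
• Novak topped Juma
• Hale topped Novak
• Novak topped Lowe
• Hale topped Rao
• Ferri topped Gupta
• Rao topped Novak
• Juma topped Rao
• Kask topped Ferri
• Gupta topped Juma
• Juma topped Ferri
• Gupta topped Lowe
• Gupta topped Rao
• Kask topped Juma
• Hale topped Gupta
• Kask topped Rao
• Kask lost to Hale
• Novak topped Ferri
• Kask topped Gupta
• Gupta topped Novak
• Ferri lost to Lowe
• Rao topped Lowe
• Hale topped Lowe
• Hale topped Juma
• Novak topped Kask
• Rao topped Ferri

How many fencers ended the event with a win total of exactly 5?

Win totals: Hale 6, Juma 2, Kask 5, Lowe 2, Ferri 2, Gupta 4, Novak 4, Rao 3.
Exactly 5: Kask — 1 fencer.

1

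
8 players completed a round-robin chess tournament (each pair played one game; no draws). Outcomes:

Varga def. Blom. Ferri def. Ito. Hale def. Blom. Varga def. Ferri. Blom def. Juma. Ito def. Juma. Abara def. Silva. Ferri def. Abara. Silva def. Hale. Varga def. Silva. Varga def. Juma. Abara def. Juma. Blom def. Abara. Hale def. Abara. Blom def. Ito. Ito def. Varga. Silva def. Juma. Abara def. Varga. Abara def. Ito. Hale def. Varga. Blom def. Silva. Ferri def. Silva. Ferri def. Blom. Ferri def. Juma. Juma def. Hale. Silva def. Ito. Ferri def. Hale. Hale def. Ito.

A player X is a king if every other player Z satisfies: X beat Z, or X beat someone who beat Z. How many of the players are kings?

4

Silva cannot reach Ferri in two steps.
Hale reaches everyone (king).
Abara reaches everyone (king).
Ferri reaches everyone (king).
Juma cannot reach Silva, Ferri in two steps.
Varga reaches everyone (king).
Ito cannot reach Abara in two steps.
Blom cannot reach Ferri in two steps.
Kings: Hale, Abara, Ferri, Varga — 4.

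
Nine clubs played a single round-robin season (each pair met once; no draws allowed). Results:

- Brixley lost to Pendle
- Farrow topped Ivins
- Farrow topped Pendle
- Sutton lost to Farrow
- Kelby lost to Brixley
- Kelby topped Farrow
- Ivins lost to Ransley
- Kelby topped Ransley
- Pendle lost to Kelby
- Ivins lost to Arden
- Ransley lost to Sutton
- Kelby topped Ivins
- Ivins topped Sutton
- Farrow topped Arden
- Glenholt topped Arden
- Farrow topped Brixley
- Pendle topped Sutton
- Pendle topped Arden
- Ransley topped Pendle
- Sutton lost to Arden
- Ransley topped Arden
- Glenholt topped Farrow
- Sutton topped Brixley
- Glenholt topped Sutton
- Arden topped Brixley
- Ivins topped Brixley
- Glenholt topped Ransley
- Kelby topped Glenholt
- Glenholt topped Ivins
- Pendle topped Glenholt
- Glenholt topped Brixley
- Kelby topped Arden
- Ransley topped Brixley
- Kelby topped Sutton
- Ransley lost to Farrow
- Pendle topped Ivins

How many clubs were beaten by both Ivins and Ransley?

1

Ivins beat: Sutton, Brixley.
Ransley beat: Brixley, Pendle, Ivins, Arden.
Both beat: Brixley — 1.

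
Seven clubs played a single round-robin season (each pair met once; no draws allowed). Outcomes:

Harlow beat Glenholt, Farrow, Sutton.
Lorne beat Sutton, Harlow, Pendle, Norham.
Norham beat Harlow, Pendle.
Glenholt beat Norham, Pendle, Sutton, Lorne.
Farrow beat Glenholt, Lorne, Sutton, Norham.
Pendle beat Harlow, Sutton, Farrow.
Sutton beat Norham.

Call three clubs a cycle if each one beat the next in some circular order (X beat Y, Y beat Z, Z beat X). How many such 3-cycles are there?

10

Win totals: Glenholt 4, Harlow 3, Norham 2, Sutton 1, Lorne 4, Pendle 3, Farrow 4.
A club with w wins dominates both others in C(w,2) triples; summing gives 6 + 3 + 1 + 0 + 6 + 3 + 6 = 25 transitive triples.
Total triples C(7,3) = 35, so cyclic triples = 35 − 25 = 10.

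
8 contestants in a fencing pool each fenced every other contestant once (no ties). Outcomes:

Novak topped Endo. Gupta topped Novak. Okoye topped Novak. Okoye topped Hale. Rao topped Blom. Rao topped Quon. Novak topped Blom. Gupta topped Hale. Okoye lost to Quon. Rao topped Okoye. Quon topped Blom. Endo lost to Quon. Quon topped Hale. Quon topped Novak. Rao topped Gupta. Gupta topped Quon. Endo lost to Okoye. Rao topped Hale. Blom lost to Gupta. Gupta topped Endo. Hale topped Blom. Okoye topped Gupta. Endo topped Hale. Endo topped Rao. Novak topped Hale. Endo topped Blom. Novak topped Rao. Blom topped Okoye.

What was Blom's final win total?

Blom's results: beat Okoye; lost to Endo, Quon, Novak, Gupta, Hale, Rao.
That is 1 win.

1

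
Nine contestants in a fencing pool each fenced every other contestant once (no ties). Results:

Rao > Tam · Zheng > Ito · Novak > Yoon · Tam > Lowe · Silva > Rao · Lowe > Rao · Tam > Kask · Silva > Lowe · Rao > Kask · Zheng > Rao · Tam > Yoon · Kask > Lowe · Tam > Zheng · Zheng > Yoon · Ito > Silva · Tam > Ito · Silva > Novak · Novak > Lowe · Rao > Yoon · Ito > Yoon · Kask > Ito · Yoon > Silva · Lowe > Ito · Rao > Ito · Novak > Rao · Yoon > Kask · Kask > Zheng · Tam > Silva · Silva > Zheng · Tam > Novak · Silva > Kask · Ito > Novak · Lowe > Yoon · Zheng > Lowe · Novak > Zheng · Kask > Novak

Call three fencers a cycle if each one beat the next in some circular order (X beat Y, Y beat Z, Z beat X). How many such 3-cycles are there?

Win totals: Silva 5, Yoon 2, Tam 7, Kask 4, Lowe 3, Novak 4, Zheng 4, Ito 3, Rao 4.
A fencer with w wins dominates both others in C(w,2) triples; summing gives 10 + 1 + 21 + 6 + 3 + 6 + 6 + 3 + 6 = 62 transitive triples.
Total triples C(9,3) = 84, so cyclic triples = 84 − 62 = 22.

22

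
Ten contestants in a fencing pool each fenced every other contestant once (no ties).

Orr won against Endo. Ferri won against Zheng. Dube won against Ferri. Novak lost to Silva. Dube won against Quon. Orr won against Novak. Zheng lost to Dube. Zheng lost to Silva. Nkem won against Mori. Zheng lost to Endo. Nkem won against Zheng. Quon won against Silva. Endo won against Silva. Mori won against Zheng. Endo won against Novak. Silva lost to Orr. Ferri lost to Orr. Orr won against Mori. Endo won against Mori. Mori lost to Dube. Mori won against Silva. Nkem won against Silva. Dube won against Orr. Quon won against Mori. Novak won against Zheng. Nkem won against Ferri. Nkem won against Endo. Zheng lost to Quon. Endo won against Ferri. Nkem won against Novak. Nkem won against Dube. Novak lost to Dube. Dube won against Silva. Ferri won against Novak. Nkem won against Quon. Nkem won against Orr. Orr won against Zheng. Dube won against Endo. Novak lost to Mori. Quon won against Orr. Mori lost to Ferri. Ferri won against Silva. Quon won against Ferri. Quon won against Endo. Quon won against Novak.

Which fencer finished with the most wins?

Win totals: Mori 3, Endo 5, Novak 1, Orr 6, Ferri 4, Zheng 0, Quon 7, Silva 2, Nkem 9, Dube 8.
Nkem leads with 9 wins (next highest: 8).

Nkem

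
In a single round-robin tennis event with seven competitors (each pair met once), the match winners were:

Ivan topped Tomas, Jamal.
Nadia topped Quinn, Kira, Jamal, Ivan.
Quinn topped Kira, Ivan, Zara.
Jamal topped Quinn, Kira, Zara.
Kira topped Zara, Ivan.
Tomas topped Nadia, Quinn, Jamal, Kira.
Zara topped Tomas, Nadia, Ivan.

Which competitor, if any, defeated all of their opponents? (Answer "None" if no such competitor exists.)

None

Highest win total is Tomas with 4 (out of 6 possible).
Tomas lost to Ivan, Zara, so no competitor went undefeated.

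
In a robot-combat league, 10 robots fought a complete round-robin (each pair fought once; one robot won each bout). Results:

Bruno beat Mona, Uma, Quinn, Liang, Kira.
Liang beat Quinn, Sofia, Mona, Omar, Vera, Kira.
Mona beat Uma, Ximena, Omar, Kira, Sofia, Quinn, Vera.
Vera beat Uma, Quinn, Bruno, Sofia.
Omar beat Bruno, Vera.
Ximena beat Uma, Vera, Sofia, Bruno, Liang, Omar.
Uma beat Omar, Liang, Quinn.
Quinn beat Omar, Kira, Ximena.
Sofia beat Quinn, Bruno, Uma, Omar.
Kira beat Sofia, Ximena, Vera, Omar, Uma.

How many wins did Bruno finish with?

Bruno's results: beat Mona, Uma, Kira, Quinn, Liang; lost to Omar, Vera, Ximena, Sofia.
That is 5 wins.

5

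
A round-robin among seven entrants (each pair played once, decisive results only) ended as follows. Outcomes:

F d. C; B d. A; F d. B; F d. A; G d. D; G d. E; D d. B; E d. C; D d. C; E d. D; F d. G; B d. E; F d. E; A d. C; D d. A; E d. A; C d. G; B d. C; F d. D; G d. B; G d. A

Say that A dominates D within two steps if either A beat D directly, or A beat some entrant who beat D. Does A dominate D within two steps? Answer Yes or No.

A did not beat D directly.
A beat C, but each of them lost to D. No two-step path.

No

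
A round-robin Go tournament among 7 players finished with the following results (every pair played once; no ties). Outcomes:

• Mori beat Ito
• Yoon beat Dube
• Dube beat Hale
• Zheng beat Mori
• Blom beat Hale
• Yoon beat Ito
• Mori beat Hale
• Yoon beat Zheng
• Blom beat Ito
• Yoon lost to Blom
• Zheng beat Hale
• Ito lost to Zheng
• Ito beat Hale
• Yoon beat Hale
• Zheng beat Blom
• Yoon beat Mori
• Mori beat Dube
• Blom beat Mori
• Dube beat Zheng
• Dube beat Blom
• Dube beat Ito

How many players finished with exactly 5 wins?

Win totals: Ito 1, Zheng 4, Yoon 5, Blom 4, Mori 3, Hale 0, Dube 4.
Exactly 5: Yoon — 1 player.

1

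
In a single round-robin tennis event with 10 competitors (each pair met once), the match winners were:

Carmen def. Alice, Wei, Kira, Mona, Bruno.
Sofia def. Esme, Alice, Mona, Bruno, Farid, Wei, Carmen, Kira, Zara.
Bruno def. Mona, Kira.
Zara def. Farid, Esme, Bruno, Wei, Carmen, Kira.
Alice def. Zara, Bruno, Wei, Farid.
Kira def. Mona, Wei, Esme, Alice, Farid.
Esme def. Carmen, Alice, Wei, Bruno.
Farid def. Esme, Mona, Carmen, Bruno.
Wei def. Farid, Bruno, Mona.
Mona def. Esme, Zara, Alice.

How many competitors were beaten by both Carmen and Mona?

1

Carmen beat: Kira, Wei, Mona, Bruno, Alice.
Mona beat: Zara, Esme, Alice.
Both beat: Alice — 1.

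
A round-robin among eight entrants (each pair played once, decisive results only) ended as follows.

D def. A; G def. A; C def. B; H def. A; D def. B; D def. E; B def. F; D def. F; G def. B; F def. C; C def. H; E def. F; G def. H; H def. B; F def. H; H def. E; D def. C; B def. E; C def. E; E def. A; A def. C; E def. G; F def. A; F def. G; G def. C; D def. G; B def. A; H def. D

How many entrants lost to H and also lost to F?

1

H beat: A, B, D, E.
F beat: A, C, G, H.
Both beat: A — 1.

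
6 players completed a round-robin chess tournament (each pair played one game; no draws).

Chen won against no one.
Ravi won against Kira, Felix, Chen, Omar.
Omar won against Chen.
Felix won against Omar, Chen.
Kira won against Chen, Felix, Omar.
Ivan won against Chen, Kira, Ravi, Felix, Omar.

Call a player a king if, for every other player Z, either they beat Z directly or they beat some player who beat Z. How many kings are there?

Ivan reaches everyone (king).
Ravi cannot reach Ivan in two steps.
Chen cannot reach Ivan, Ravi, Omar, Felix, Kira in two steps.
Omar cannot reach Ivan, Ravi, Felix, Kira in two steps.
Felix cannot reach Ivan, Ravi, Kira in two steps.
Kira cannot reach Ivan, Ravi in two steps.
Kings: Ivan — 1.

1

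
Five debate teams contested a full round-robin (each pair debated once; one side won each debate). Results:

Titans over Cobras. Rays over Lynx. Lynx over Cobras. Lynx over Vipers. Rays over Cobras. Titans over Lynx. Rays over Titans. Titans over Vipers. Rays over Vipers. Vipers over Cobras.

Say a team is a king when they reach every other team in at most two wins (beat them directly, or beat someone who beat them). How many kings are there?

Titans cannot reach Rays in two steps.
Rays reaches everyone (king).
Vipers cannot reach Titans, Rays, Lynx in two steps.
Lynx cannot reach Titans, Rays in two steps.
Cobras cannot reach Titans, Rays, Vipers, Lynx in two steps.
Kings: Rays — 1.

1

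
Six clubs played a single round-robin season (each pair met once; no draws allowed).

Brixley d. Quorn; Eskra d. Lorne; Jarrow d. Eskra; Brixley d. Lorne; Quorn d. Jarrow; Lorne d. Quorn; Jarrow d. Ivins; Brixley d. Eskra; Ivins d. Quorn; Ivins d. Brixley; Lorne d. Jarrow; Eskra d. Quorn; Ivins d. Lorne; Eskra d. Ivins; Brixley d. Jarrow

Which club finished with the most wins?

Win totals: Brixley 4, Eskra 3, Ivins 3, Quorn 1, Jarrow 2, Lorne 2.
Brixley leads with 4 wins (next highest: 3).

Brixley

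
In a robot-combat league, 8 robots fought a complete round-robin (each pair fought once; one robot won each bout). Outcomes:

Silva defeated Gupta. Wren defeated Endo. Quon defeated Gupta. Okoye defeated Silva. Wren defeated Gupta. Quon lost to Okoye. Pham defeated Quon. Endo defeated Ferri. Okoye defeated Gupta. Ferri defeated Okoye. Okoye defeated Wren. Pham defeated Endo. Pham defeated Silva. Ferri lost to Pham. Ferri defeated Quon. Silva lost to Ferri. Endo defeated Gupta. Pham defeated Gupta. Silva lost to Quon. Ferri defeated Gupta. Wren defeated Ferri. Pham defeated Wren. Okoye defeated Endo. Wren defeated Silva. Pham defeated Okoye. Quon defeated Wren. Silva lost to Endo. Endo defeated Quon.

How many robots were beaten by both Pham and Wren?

Pham beat: Silva, Ferri, Gupta, Wren, Endo, Quon, Okoye.
Wren beat: Silva, Ferri, Gupta, Endo.
Both beat: Silva, Ferri, Gupta, Endo — 4.

4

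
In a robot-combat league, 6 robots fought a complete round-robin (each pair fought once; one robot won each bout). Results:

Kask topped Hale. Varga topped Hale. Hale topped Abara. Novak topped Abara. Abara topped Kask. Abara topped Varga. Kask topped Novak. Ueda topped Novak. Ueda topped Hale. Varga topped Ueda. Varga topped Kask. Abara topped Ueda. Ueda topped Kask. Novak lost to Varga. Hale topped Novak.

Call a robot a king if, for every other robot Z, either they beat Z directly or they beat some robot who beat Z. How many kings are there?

3

Novak cannot reach Hale in two steps.
Abara reaches everyone (king).
Kask cannot reach Ueda, Varga in two steps.
Ueda cannot reach Varga in two steps.
Varga reaches everyone (king).
Hale reaches everyone (king).
Kings: Abara, Varga, Hale — 3.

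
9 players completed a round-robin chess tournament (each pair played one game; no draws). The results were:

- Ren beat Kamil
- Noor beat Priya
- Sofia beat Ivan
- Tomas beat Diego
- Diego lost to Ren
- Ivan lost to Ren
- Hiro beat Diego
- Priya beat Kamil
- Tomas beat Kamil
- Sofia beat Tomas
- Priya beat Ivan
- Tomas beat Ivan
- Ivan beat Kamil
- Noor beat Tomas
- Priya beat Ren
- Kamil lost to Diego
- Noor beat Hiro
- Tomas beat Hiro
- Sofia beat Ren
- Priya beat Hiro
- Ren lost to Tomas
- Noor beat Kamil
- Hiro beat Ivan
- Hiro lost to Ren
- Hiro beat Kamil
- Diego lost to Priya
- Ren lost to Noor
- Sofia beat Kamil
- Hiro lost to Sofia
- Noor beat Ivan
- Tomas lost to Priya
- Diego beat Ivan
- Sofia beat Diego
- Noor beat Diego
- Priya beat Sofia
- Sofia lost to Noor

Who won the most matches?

Win totals: Ren 4, Diego 2, Ivan 1, Hiro 3, Sofia 6, Tomas 5, Kamil 0, Noor 8, Priya 7.
Noor leads with 8 wins (next highest: 7).

Noor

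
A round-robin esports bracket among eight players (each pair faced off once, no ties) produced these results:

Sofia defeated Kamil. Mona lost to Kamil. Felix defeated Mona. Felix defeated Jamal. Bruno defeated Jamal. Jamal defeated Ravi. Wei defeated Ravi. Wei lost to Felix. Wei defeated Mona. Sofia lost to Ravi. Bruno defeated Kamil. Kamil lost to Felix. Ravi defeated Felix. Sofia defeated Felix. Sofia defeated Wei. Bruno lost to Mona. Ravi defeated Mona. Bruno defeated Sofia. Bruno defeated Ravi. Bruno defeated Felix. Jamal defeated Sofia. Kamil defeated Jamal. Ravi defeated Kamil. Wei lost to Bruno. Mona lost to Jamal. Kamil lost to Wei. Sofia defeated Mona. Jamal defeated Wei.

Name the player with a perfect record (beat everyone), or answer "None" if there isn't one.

None

Highest win total is Bruno with 6 (out of 7 possible).
Bruno lost to Mona, so no player went undefeated.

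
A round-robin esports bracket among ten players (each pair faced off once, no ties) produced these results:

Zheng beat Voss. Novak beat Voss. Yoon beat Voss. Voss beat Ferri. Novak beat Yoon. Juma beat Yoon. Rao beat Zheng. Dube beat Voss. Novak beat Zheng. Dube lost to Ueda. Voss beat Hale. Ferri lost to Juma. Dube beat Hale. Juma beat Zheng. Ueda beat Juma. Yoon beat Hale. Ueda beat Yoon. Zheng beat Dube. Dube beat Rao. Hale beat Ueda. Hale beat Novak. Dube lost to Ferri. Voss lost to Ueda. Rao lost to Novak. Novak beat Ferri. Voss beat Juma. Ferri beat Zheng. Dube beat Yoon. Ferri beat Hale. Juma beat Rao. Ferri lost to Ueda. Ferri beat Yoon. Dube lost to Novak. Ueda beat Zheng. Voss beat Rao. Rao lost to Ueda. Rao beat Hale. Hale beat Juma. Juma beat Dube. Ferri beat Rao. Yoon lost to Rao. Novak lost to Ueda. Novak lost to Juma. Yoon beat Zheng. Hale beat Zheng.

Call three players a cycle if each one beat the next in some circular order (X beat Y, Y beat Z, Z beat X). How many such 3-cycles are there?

Win totals: Novak 6, Hale 4, Zheng 2, Voss 4, Yoon 3, Ferri 5, Juma 6, Rao 3, Dube 4, Ueda 8.
A player with w wins dominates both others in C(w,2) triples; summing gives 15 + 6 + 1 + 6 + 3 + 10 + 15 + 3 + 6 + 28 = 93 transitive triples.
Total triples C(10,3) = 120, so cyclic triples = 120 − 93 = 27.

27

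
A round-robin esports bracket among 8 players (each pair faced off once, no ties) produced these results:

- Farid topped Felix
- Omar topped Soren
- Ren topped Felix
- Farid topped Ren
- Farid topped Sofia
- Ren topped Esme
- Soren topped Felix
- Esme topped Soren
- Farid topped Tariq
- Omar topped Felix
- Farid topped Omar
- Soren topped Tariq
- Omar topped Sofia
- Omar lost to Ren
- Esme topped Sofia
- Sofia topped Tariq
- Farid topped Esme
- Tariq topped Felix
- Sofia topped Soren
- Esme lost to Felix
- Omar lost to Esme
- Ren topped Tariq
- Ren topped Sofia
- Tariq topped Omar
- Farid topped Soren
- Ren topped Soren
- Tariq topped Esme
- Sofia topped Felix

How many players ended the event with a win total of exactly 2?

Win totals: Soren 2, Tariq 3, Omar 3, Sofia 3, Farid 7, Esme 3, Ren 6, Felix 1.
Exactly 2: Soren — 1 player.

1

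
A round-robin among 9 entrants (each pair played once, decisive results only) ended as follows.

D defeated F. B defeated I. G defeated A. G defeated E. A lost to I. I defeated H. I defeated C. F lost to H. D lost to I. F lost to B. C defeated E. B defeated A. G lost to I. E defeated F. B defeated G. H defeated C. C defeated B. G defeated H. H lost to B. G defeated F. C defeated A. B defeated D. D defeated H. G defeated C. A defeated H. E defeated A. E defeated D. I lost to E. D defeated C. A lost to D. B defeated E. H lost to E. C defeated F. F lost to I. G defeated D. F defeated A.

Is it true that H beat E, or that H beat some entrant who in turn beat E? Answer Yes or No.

H did not beat E directly.
H beat C, F. Of those, C beat E.

Yes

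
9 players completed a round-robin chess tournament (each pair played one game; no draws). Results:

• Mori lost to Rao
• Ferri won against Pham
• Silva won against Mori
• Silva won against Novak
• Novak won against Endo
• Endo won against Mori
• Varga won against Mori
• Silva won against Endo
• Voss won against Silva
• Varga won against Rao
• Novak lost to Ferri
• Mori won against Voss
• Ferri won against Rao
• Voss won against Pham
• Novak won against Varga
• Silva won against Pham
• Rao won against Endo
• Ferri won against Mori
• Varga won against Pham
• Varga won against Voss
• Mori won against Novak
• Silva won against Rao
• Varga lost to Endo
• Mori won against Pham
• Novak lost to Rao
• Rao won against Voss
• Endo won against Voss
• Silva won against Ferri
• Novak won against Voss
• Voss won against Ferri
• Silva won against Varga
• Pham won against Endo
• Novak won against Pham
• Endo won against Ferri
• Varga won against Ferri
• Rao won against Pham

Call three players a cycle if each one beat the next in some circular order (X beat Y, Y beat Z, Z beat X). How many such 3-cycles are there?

Win totals: Pham 1, Voss 3, Mori 3, Endo 4, Novak 4, Ferri 4, Rao 5, Silva 7, Varga 5.
A player with w wins dominates both others in C(w,2) triples; summing gives 0 + 3 + 3 + 6 + 6 + 6 + 10 + 21 + 10 = 65 transitive triples.
Total triples C(9,3) = 84, so cyclic triples = 84 − 65 = 19.

19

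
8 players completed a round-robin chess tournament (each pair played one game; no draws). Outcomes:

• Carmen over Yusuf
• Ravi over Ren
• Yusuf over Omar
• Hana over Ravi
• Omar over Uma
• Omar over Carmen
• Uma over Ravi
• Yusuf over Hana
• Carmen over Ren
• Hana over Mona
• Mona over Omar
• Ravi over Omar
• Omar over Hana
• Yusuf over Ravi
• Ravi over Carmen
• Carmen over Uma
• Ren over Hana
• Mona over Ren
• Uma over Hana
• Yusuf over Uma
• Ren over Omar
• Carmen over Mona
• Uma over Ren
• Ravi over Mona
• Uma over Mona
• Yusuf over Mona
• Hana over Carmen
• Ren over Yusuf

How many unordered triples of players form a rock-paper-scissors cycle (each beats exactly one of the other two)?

18

Win totals: Omar 3, Mona 2, Yusuf 5, Uma 4, Carmen 4, Ren 3, Ravi 4, Hana 3.
A player with w wins dominates both others in C(w,2) triples; summing gives 3 + 1 + 10 + 6 + 6 + 3 + 6 + 3 = 38 transitive triples.
Total triples C(8,3) = 56, so cyclic triples = 56 − 38 = 18.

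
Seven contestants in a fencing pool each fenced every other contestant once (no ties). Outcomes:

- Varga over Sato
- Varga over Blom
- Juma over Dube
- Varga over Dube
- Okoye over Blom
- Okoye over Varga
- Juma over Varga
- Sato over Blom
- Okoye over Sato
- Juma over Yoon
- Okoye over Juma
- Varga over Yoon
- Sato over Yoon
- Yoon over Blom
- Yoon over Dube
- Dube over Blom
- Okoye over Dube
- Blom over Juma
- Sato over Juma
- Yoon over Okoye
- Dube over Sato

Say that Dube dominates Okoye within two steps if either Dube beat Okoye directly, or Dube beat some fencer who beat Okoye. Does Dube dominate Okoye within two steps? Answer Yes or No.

Dube did not beat Okoye directly.
Dube beat Blom, Sato, but each of them lost to Okoye. No two-step path.

No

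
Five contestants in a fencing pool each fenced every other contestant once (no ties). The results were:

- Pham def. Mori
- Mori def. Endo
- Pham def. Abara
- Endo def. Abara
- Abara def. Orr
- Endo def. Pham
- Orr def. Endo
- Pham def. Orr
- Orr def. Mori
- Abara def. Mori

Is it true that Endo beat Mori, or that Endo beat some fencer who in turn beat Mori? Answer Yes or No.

Yes

Endo did not beat Mori directly.
Endo beat Pham, Abara. Of those, Pham beat Mori.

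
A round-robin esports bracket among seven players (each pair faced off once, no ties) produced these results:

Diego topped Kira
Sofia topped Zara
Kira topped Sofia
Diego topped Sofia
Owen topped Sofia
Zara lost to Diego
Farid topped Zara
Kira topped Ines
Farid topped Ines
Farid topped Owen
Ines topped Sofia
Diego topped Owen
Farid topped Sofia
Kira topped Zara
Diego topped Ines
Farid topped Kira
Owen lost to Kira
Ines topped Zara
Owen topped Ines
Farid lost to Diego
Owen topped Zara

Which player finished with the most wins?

Win totals: Farid 5, Zara 0, Kira 4, Ines 2, Diego 6, Sofia 1, Owen 3.
Diego leads with 6 wins (next highest: 5).

Diego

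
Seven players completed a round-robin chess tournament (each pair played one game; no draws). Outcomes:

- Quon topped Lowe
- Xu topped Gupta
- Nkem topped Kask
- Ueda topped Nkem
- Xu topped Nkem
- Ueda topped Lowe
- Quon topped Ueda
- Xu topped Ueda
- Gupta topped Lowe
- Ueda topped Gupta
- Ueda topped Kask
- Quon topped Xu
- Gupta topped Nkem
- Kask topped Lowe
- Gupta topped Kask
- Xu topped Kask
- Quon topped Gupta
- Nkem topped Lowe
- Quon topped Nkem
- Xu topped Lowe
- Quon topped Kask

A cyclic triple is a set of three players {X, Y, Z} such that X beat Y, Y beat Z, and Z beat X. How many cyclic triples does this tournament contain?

0

Win totals: Kask 1, Xu 5, Gupta 3, Nkem 2, Quon 6, Ueda 4, Lowe 0.
A player with w wins dominates both others in C(w,2) triples; summing gives 0 + 10 + 3 + 1 + 15 + 6 + 0 = 35 transitive triples.
Total triples C(7,3) = 35, so cyclic triples = 35 − 35 = 0.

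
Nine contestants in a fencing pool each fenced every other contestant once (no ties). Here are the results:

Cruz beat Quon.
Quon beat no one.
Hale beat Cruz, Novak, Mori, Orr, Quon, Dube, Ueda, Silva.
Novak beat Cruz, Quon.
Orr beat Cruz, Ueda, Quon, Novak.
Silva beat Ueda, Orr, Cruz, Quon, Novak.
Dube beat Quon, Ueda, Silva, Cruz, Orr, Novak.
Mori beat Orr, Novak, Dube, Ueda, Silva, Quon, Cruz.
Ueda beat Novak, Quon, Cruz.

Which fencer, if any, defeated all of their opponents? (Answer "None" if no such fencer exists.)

Hale

Hale has 8 wins out of 8 opponents — a perfect record.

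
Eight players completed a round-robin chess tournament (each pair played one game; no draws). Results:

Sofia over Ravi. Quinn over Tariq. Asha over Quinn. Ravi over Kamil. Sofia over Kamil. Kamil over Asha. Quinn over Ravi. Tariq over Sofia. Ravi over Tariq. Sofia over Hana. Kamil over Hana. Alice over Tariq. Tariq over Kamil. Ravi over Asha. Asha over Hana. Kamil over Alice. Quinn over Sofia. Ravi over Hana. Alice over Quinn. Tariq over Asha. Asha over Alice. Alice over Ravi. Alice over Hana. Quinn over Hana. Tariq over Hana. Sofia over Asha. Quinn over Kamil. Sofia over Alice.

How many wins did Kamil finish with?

3

Kamil's results: beat Hana, Asha, Alice; lost to Ravi, Quinn, Tariq, Sofia.
That is 3 wins.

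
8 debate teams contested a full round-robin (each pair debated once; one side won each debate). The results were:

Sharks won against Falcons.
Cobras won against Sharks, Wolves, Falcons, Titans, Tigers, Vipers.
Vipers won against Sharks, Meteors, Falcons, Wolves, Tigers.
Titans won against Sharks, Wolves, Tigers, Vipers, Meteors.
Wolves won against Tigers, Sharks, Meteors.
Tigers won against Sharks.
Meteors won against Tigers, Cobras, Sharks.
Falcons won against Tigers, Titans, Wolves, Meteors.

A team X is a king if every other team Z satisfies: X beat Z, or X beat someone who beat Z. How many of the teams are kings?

5

Vipers reaches everyone (king).
Meteors reaches everyone (king).
Wolves cannot reach Vipers, Titans in two steps.
Titans reaches everyone (king).
Sharks cannot reach Vipers, Cobras in two steps.
Cobras reaches everyone (king).
Tigers cannot reach Vipers, Meteors, Wolves, Titans, Cobras in two steps.
Falcons reaches everyone (king).
Kings: Vipers, Meteors, Titans, Cobras, Falcons — 5.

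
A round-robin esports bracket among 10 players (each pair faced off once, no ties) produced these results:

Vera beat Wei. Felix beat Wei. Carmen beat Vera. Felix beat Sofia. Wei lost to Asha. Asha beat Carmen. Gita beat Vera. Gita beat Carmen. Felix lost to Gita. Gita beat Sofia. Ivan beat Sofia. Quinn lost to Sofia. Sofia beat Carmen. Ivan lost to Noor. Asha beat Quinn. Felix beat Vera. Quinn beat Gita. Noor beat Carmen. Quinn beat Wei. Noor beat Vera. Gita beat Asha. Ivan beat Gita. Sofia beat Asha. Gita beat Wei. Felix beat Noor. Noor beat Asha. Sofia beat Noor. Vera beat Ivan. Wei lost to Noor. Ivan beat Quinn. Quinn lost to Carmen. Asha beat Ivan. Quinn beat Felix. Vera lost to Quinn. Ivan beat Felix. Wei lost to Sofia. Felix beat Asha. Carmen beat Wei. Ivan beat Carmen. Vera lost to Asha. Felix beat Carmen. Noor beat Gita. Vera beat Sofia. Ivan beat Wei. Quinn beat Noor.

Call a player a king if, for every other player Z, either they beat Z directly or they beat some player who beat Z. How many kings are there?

8

Ivan reaches everyone (king).
Noor reaches everyone (king).
Quinn reaches everyone (king).
Felix reaches everyone (king).
Wei cannot reach Ivan, Noor, Quinn, Felix, Asha, Vera, Sofia, Carmen, Gita in two steps.
Asha reaches everyone (king).
Vera reaches everyone (king).
Sofia reaches everyone (king).
Carmen cannot reach Asha in two steps.
Gita reaches everyone (king).
Kings: Ivan, Noor, Quinn, Felix, Asha, Vera, Sofia, Gita — 8.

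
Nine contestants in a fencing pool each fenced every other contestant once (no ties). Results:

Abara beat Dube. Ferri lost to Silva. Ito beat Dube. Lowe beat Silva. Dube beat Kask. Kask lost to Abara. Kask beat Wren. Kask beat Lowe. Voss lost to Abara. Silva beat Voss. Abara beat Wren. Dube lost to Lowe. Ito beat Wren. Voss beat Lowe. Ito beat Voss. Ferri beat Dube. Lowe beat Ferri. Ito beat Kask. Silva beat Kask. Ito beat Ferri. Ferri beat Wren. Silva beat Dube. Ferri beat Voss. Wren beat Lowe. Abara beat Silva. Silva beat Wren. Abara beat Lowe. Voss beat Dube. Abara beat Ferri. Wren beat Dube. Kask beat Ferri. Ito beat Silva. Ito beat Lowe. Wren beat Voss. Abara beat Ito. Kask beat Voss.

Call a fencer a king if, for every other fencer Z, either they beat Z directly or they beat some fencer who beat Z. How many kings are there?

Lowe cannot reach Ito, Abara in two steps.
Ito cannot reach Abara in two steps.
Voss cannot reach Ito, Wren, Abara in two steps.
Wren cannot reach Ito, Abara in two steps.
Dube cannot reach Ito, Abara, Silva in two steps.
Abara reaches everyone (king).
Ferri cannot reach Ito, Abara, Silva in two steps.
Silva cannot reach Ito, Abara in two steps.
Kask cannot reach Ito, Abara in two steps.
Kings: Abara — 1.

1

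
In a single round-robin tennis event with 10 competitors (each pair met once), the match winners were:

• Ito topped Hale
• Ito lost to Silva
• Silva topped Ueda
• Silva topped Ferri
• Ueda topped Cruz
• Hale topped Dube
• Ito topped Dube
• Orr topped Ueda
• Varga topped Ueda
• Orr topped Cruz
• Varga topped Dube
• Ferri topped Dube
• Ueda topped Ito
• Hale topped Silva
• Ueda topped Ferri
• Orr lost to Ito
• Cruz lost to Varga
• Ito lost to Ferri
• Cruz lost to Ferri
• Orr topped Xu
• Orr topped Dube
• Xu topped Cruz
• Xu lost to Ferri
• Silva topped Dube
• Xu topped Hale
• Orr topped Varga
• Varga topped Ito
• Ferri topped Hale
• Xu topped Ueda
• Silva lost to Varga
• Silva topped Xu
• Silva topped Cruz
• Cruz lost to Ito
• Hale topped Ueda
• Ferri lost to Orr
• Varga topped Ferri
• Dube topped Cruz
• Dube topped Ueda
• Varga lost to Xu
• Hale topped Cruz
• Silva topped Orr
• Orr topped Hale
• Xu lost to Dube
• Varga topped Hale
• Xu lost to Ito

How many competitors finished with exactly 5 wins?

Win totals: Orr 7, Dube 3, Hale 4, Silva 7, Ito 5, Varga 7, Xu 4, Cruz 0, Ferri 5, Ueda 3.
Exactly 5: Ito, Ferri — 2 competitors.

2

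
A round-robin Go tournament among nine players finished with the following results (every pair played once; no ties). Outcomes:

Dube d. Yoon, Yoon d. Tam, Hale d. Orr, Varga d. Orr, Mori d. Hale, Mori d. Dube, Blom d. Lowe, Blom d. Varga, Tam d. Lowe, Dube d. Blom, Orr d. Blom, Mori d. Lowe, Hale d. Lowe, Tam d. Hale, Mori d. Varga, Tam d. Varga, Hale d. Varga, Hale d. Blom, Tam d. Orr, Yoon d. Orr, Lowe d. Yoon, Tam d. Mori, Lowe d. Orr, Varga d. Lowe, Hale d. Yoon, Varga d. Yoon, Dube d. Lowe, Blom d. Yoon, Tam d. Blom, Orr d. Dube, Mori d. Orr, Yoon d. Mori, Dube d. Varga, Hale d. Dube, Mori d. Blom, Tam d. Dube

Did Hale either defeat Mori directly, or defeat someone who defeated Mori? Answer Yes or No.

Yes

Hale did not beat Mori directly.
Hale beat Yoon, Lowe, Varga, Orr, Dube, Blom. Of those, Yoon beat Mori.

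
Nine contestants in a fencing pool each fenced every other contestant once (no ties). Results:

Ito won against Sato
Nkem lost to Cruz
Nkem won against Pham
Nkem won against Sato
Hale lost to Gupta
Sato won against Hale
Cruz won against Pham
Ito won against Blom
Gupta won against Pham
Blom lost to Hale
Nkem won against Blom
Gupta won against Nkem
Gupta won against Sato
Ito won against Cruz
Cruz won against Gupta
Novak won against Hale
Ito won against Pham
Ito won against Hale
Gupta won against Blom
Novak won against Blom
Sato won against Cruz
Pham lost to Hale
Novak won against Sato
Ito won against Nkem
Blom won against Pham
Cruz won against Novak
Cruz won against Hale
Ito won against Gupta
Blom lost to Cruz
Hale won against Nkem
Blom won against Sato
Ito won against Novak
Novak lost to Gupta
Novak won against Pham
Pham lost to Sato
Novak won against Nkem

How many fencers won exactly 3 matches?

Win totals: Blom 2, Cruz 6, Nkem 3, Hale 3, Gupta 6, Novak 5, Pham 0, Ito 8, Sato 3.
Exactly 3: Nkem, Hale, Sato — 3 fencers.

3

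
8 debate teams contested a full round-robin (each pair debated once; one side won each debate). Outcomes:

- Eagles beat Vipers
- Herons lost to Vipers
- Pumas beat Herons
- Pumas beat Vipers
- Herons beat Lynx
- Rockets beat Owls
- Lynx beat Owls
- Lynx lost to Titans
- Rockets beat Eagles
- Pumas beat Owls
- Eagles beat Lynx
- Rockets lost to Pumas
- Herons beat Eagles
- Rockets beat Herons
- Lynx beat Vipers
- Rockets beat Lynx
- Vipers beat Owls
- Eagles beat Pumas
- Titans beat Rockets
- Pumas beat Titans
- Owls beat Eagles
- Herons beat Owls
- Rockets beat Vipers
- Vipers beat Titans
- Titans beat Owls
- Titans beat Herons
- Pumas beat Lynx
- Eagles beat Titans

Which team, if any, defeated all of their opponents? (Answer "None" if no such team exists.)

None

Highest win total is Pumas with 6 (out of 7 possible).
Pumas lost to Eagles, so no team went undefeated.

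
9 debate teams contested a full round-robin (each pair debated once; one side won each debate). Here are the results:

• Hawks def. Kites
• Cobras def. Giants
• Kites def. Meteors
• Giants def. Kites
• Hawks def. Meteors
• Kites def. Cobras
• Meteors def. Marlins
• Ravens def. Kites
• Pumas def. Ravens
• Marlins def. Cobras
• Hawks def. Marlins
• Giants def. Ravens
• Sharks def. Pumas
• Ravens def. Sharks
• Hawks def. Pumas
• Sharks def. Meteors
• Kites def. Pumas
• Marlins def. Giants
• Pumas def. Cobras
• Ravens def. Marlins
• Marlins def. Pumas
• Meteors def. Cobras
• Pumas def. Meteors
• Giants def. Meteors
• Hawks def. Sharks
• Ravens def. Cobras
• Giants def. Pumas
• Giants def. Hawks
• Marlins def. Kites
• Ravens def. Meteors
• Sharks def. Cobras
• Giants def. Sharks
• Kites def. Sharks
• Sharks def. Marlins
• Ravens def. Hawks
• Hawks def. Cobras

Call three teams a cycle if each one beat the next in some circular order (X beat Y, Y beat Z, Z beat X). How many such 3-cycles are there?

Win totals: Pumas 3, Sharks 4, Marlins 4, Hawks 6, Ravens 6, Kites 4, Giants 6, Meteors 2, Cobras 1.
A team with w wins dominates both others in C(w,2) triples; summing gives 3 + 6 + 6 + 15 + 15 + 6 + 15 + 1 + 0 = 67 transitive triples.
Total triples C(9,3) = 84, so cyclic triples = 84 − 67 = 17.

17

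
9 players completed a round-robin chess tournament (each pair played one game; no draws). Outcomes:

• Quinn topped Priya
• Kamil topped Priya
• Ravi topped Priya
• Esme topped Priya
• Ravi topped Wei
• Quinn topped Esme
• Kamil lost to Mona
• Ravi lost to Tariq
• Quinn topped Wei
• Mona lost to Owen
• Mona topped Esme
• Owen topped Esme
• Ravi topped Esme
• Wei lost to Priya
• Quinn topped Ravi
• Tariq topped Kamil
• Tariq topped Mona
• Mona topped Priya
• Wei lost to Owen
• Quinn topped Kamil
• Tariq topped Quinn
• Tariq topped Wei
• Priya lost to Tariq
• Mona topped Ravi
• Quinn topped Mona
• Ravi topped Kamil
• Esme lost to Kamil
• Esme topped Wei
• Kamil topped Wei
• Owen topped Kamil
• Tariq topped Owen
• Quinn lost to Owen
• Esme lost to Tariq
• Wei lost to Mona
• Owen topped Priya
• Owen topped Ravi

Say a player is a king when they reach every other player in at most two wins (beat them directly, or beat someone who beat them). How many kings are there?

1

Ravi cannot reach Tariq, Mona, Quinn, Owen in two steps.
Tariq reaches everyone (king).
Esme cannot reach Ravi, Tariq, Kamil, Mona, Quinn, Owen in two steps.
Wei cannot reach Ravi, Tariq, Esme, Priya, Kamil, Mona, Quinn, Owen in two steps.
Priya cannot reach Ravi, Tariq, Esme, Kamil, Mona, Quinn, Owen in two steps.
Kamil cannot reach Ravi, Tariq, Mona, Quinn, Owen in two steps.
Mona cannot reach Tariq, Quinn, Owen in two steps.
Quinn cannot reach Tariq, Owen in two steps.
Owen cannot reach Tariq in two steps.
Kings: Tariq — 1.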